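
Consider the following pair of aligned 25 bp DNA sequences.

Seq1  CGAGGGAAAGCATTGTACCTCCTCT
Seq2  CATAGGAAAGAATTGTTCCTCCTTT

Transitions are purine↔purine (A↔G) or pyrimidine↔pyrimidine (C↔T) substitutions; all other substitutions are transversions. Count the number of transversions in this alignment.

The sequences differ at positions 2 (G/A, transition), 3 (A/T, transversion), 4 (G/A, transition), 11 (C/A, transversion), 17 (A/T, transversion), 24 (C/T, transition).
Of the 6 differences, 3 transitions and 3 transversions, so the answer is 3.

3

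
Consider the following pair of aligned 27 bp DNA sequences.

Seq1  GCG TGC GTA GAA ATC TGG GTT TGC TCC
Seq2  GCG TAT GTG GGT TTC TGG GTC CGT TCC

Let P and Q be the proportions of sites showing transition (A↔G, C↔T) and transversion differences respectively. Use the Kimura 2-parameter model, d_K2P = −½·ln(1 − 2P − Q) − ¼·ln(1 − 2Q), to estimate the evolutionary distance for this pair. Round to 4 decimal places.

0.4891

The sequences differ at positions 5 (G/A, transition), 6 (C/T, transition), 9 (A/G, transition), 11 (A/G, transition), 12 (A/T, transversion), 13 (A/T, transversion), 21 (T/C, transition), 22 (T/C, transition), 24 (C/T, transition).
Of the 9 differences, 7 transitions and 2 transversions over 27 sites: P = 7/27 = 0.259259, Q = 2/27 = 0.074074.
d = −0.5·ln(0.407408) − 0.25·ln(0.851852) = −0.5·(-0.897940) − 0.25·(-0.160342) = 0.4891.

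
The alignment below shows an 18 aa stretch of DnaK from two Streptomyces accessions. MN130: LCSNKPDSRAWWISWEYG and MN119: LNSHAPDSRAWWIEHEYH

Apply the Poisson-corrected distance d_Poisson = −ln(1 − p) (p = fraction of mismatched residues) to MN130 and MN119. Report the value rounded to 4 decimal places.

0.4055

Differing sites — 2:C/N; 4:N/H; 5:K/A; 14:S/E; 15:W/H; 18:G/H.
p = 6/18 = 0.333333.
d = −ln(1 − 0.333333) = −ln(0.666667) = 0.4055.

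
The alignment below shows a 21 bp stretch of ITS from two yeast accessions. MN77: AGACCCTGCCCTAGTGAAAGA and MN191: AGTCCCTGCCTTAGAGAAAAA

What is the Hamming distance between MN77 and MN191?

Differing sites — 3:A/T; 11:C/T; 15:T/A; 20:G/A.
That gives 4 mismatches out of 21 aligned sites, so the Hamming distance is 4.

4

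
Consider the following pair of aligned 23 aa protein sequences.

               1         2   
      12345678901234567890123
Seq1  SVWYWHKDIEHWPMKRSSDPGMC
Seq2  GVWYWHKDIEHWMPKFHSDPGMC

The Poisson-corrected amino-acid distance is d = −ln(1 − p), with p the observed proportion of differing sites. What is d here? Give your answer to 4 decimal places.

0.2451

The sequences differ at positions 1 (S/G), 13 (P/M), 14 (M/P), 16 (R/F), 17 (S/H).
p = 5/23 = 0.217391.
d = −ln(1 − 0.217391) = −ln(0.782609) = 0.2451.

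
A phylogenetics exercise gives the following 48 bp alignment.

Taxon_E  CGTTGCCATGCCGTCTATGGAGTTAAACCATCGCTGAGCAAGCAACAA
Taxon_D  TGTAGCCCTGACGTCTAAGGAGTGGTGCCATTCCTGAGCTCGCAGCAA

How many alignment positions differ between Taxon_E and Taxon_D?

Mismatches occur at site 1 (C→T), site 4 (T→A), site 8 (A→C), site 11 (C→A), site 18 (T→A), site 24 (T→G), site 25 (A→G), site 26 (A→T), site 27 (A→G), site 32 (C→T), site 33 (G→C), site 40 (A→T), site 41 (A→C), site 45 (A→G).
That gives 14 mismatches out of 48 aligned sites, so the Hamming distance is 14.

14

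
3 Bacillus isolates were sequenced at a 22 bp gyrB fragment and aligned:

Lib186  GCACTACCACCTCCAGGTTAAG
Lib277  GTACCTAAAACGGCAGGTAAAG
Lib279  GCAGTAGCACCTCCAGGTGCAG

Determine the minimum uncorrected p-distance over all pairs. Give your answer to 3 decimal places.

Pairwise Hamming distances:
  Lib186 vs Lib277: 9
  Lib186 vs Lib279: 4
  Lib277 vs Lib279: 11
The smallest is 4 mismatches, between Lib186 and Lib279; p = 4/22 = 0.182.

0.182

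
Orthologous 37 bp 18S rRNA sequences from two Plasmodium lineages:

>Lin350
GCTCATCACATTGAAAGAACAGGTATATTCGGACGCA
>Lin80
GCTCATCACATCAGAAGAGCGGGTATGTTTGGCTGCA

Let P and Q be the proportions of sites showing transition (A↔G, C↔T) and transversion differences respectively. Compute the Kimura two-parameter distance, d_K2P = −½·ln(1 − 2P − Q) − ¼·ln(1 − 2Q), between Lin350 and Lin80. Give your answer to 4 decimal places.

0.3215

Mismatches occur at site 12 (T/C, transition), site 13 (G/A, transition), site 14 (A/G, transition), site 19 (A/G, transition), site 21 (A/G, transition), site 27 (A/G, transition), site 30 (C/T, transition), site 33 (A/C, transversion), site 34 (C/T, transition).
Of the 9 differences, 8 transitions and 1 transversion over 37 sites: P = 8/37 = 0.216216, Q = 1/37 = 0.027027.
d = −0.5·ln(0.540541) − 0.25·ln(0.945946) = −0.5·(-0.615185) − 0.25·(-0.055570) = 0.3215.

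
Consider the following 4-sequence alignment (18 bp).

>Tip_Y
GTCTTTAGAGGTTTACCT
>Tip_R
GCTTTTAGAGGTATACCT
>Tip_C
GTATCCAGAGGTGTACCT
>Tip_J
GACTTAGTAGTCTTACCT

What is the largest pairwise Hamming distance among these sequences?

9

Pairwise Hamming distances:
  Tip_Y vs Tip_R: 3
  Tip_Y vs Tip_C: 4
  Tip_Y vs Tip_J: 6
  Tip_R vs Tip_C: 5
  Tip_R vs Tip_J: 8
  Tip_C vs Tip_J: 9
The largest is 9, between Tip_C and Tip_J.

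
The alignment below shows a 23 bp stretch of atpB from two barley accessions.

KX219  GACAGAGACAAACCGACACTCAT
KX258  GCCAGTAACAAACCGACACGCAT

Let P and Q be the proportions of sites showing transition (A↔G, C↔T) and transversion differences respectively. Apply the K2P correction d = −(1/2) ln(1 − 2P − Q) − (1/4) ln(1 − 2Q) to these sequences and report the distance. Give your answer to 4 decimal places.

The sequences differ at positions 2 (A/C, transversion), 6 (A/T, transversion), 7 (G/A, transition), 20 (T/G, transversion).
Of the 4 differences, 1 transition and 3 transversions over 23 sites: P = 1/23 = 0.043478, Q = 3/23 = 0.130435.
d = −0.5·ln(0.782609) − 0.25·ln(0.739130) = −0.5·(-0.245122) − 0.25·(-0.302281) = 0.1981.

0.1981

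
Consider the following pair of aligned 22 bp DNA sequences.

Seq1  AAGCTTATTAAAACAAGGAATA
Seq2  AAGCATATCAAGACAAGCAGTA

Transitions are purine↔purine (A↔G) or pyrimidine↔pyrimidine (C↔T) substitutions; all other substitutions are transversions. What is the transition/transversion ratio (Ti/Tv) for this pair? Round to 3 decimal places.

Differing sites — 5:T/A (Tv); 9:T/C (Ti); 12:A/G (Ti); 18:G/C (Tv); 20:A/G (Ti).
Of the 5 differences, 3 transitions and 2 transversions, so Ti/Tv = 3/2 = 1.500.

1.500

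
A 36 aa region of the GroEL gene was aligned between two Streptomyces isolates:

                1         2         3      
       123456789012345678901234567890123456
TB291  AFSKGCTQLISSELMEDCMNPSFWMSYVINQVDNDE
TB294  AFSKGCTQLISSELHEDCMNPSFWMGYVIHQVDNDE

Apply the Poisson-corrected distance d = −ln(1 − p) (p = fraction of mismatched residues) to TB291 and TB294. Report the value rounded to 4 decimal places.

0.0870

The sequences differ at positions 15 (M/H), 26 (S/G), 30 (N/H).
p = 3/36 = 0.083333.
d = −ln(1 − 0.083333) = −ln(0.916667) = 0.0870.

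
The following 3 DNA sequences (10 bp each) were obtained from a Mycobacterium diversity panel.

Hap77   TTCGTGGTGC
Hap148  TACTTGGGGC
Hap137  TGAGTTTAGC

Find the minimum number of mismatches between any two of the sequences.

Pairwise Hamming distances:
  Hap77 vs Hap148: 3
  Hap77 vs Hap137: 5
  Hap148 vs Hap137: 6
The smallest is 3, between Hap77 and Hap148.

3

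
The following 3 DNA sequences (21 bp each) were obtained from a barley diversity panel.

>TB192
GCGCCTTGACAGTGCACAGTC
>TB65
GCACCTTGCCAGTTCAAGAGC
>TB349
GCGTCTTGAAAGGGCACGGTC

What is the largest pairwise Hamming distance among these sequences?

9

Pairwise Hamming distances:
  TB192 vs TB65: 7
  TB192 vs TB349: 4
  TB65 vs TB349: 9
The largest is 9, between TB65 and TB349.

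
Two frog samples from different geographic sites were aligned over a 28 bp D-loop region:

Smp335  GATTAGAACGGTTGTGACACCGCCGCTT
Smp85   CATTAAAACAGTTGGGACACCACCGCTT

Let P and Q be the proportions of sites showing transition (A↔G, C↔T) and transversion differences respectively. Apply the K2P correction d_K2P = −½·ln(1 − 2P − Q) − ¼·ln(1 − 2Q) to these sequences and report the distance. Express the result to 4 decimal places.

0.2068

Differing sites — 1:G/C (Tv); 6:G/A (Ti); 10:G/A (Ti); 15:T/G (Tv); 22:G/A (Ti).
Of the 5 differences, 3 transitions and 2 transversions over 28 sites: P = 3/28 = 0.107143, Q = 2/28 = 0.071429.
d = −0.5·ln(0.714285) − 0.25·ln(0.857142) = −0.5·(-0.336473) − 0.25·(-0.154152) = 0.2068.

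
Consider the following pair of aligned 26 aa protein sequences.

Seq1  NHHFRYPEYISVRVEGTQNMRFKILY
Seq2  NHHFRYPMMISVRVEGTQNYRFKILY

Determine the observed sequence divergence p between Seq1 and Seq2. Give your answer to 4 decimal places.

Differing sites — 8:E/M; 9:Y/M; 20:M/Y.
There are 3 differences over 26 sites, so p = 3/26 = 0.1154.

0.1154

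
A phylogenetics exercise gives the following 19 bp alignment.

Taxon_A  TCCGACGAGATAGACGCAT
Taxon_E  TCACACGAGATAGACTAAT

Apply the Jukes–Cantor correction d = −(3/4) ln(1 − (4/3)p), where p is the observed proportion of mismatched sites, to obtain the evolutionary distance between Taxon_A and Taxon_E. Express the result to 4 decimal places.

Differing sites — 3:C/A; 4:G/C; 16:G/T; 17:C/A.
p = 4/19 = 0.210526.
d = −0.75 · ln(1 − (4/3)·0.210526) = −0.75 · ln(0.719299) = −0.75 · (-0.329478) = 0.2471.

0.2471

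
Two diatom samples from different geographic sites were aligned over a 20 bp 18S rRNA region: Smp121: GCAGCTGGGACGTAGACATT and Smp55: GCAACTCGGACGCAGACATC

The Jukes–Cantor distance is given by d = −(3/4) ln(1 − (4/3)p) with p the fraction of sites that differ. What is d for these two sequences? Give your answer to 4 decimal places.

Differing sites — 4:G/A; 7:G/C; 13:T/C; 20:T/C.
p = 4/20 = 0.200000.
d = −0.75 · ln(1 − (4/3)·0.200000) = −0.75 · ln(0.733333) = −0.75 · (-0.310155) = 0.2326.

0.2326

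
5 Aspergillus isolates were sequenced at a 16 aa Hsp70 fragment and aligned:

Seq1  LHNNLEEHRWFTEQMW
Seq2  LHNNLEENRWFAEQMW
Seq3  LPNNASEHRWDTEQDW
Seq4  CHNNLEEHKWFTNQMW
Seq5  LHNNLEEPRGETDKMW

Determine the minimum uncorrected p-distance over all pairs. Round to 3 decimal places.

0.125

Pairwise Hamming distances:
  Seq1 vs Seq2: 2
  Seq1 vs Seq3: 5
  Seq1 vs Seq4: 3
  Seq1 vs Seq5: 5
  Seq2 vs Seq3: 7
  Seq2 vs Seq4: 5
  Seq2 vs Seq5: 6
  Seq3 vs Seq4: 8
  Seq3 vs Seq5: 9
  Seq4 vs Seq5: 7
The smallest is 2 mismatches, between Seq1 and Seq2; p = 2/16 = 0.125.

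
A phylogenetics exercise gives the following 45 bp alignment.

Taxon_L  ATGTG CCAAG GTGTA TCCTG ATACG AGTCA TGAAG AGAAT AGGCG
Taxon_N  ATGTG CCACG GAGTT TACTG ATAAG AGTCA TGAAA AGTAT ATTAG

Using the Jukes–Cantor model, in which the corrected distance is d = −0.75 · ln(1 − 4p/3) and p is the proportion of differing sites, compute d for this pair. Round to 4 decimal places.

The sequences differ at positions 9 (A/C), 12 (T/A), 15 (A/T), 17 (C/A), 24 (C/A), 35 (G/A), 38 (A/T), 42 (G/T), 43 (G/T), 44 (C/A).
p = 10/45 = 0.222222.
d = −0.75 · ln(1 − (4/3)·0.222222) = −0.75 · ln(0.703704) = −0.75 · (-0.351397) = 0.2635.

0.2635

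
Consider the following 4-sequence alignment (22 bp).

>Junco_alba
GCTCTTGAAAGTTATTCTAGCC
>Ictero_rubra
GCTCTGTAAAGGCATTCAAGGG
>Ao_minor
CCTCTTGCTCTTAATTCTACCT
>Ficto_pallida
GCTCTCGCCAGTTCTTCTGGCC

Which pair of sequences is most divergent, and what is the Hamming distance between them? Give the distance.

13

Pairwise Hamming distances:
  Junco_alba vs Ictero_rubra: 7
  Junco_alba vs Ao_minor: 8
  Junco_alba vs Ficto_pallida: 5
  Ictero_rubra vs Ao_minor: 13
  Ictero_rubra vs Ficto_pallida: 11
  Ao_minor vs Ficto_pallida: 10
The largest is 13, between Ictero_rubra and Ao_minor.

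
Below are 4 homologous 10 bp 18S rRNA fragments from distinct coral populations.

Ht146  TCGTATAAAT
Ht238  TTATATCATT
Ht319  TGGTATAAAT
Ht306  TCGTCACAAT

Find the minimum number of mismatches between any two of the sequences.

1

Pairwise Hamming distances:
  Ht146 vs Ht238: 4
  Ht146 vs Ht319: 1
  Ht146 vs Ht306: 3
  Ht238 vs Ht319: 4
  Ht238 vs Ht306: 5
  Ht319 vs Ht306: 4
The smallest is 1, between Ht146 and Ht319.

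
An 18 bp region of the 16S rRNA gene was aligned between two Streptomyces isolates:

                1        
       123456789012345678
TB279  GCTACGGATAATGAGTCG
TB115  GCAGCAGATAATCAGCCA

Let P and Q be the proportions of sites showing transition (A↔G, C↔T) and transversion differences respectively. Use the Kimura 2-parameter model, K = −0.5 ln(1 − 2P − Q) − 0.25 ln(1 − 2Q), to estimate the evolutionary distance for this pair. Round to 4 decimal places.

0.4683

Mismatches occur at site 3 (T/A, transversion), site 4 (A/G, transition), site 6 (G/A, transition), site 13 (G/C, transversion), site 16 (T/C, transition), site 18 (G/A, transition).
Of the 6 differences, 4 transitions and 2 transversions over 18 sites: P = 4/18 = 0.222222, Q = 2/18 = 0.111111.
d = −0.5·ln(0.444445) − 0.25·ln(0.777778) = −0.5·(-0.810929) − 0.25·(-0.251314) = 0.4683.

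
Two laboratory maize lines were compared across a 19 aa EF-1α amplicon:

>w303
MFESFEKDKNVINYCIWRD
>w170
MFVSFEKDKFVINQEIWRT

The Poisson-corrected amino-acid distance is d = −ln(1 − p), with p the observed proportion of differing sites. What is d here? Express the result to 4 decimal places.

0.3054

Differing sites — 3:E/V; 10:N/F; 14:Y/Q; 15:C/E; 19:D/T.
p = 5/19 = 0.263158.
d = −ln(1 − 0.263158) = −ln(0.736842) = 0.3054.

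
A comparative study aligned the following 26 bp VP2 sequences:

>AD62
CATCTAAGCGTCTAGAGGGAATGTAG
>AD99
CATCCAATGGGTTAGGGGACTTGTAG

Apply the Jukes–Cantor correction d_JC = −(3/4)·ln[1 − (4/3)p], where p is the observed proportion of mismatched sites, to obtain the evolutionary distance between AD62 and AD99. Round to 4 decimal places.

Mismatches occur at site 5 (T/C), site 8 (G/T), site 9 (C/G), site 11 (T/G), site 12 (C/T), site 16 (A/G), site 19 (G/A), site 20 (A/C), site 21 (A/T).
p = 9/26 = 0.346154.
d = −0.75 · ln(1 − (4/3)·0.346154) = −0.75 · ln(0.538461) = −0.75 · (-0.619040) = 0.4643.

0.4643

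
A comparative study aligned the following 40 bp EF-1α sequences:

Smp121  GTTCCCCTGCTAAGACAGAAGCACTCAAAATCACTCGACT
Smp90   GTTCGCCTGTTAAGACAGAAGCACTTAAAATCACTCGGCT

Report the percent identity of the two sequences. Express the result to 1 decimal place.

The sequences differ at positions 5 (C/G), 10 (C/T), 26 (C/T), 38 (A/G).
36 of the 40 sites match, so the percent identity is 36/40 × 100 = 90.0%.

90.0%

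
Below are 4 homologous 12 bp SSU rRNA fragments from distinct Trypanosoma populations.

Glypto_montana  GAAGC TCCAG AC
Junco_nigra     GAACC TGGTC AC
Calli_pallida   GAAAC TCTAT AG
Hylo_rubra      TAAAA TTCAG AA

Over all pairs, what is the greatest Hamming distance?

Pairwise Hamming distances:
  Glypto_montana vs Junco_nigra: 5
  Glypto_montana vs Calli_pallida: 4
  Glypto_montana vs Hylo_rubra: 5
  Junco_nigra vs Calli_pallida: 6
  Junco_nigra vs Hylo_rubra: 8
  Calli_pallida vs Hylo_rubra: 6
The largest is 8, between Junco_nigra and Hylo_rubra.

8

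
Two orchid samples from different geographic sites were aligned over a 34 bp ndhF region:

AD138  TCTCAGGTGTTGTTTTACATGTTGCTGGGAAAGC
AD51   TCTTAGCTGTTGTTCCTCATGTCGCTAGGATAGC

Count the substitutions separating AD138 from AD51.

8

The sequences differ at positions 4 (C/T), 7 (G/C), 15 (T/C), 16 (T/C), 17 (A/T), 23 (T/C), 27 (G/A), 31 (A/T).
That gives 8 mismatches out of 34 aligned sites, so the Hamming distance is 8.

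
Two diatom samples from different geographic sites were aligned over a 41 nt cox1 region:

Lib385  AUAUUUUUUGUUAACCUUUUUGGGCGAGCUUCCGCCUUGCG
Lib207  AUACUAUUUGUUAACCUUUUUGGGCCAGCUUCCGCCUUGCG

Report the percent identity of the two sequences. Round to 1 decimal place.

The sequences differ at positions 4 (U/C), 6 (U/A), 26 (G/C).
38 of the 41 sites match, so the percent identity is 38/41 × 100 = 92.7%.

92.7%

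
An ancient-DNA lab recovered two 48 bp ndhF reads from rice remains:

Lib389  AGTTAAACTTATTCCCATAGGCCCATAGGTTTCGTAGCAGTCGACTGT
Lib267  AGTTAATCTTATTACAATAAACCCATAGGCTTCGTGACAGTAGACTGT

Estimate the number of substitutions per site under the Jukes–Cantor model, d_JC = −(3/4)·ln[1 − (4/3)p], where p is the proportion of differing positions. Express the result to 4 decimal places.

The sequences differ at positions 7 (A/T), 14 (C/A), 16 (C/A), 20 (G/A), 21 (G/A), 30 (T/C), 36 (A/G), 37 (G/A), 42 (C/A).
p = 9/48 = 0.187500.
d = −0.75 · ln(1 − (4/3)·0.187500) = −0.75 · ln(0.750000) = −0.75 · (-0.287682) = 0.2158.

0.2158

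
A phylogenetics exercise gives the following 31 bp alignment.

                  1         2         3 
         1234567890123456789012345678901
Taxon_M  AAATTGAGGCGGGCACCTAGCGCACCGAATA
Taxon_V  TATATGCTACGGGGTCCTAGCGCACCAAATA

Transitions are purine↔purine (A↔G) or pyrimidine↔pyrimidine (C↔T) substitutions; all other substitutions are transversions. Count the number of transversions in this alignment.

Mismatches occur at site 1 (A↔T, transversion), site 3 (A↔T, transversion), site 4 (T↔A, transversion), site 7 (A↔C, transversion), site 8 (G↔T, transversion), site 9 (G↔A, transition), site 14 (C↔G, transversion), site 15 (A↔T, transversion), site 27 (G↔A, transition).
Of the 9 differences, 2 transitions and 7 transversions, so the answer is 7.

7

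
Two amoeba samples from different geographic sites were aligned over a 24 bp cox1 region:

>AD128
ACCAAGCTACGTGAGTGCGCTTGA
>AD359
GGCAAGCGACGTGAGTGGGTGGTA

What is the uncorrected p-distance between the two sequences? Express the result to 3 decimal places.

Mismatches occur at site 1 (A→G), site 2 (C→G), site 8 (T→G), site 18 (C→G), site 20 (C→T), site 21 (T→G), site 22 (T→G), site 23 (G→T).
There are 8 differences over 24 sites, so p = 8/24 = 0.333.

0.333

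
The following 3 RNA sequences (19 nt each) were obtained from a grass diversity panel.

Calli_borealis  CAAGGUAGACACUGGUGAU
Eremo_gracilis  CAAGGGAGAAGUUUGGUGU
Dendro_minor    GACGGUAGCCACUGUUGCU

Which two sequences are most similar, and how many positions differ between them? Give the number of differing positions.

Pairwise Hamming distances:
  Calli_borealis vs Eremo_gracilis: 8
  Calli_borealis vs Dendro_minor: 5
  Eremo_gracilis vs Dendro_minor: 12
The smallest is 5, between Calli_borealis and Dendro_minor.

5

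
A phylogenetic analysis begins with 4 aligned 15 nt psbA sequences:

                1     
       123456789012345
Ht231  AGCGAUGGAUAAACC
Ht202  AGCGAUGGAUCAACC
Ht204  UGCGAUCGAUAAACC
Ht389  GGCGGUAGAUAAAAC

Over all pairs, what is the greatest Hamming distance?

5

Pairwise Hamming distances:
  Ht231 vs Ht202: 1
  Ht231 vs Ht204: 2
  Ht231 vs Ht389: 4
  Ht202 vs Ht204: 3
  Ht202 vs Ht389: 5
  Ht204 vs Ht389: 4
The largest is 5, between Ht202 and Ht389.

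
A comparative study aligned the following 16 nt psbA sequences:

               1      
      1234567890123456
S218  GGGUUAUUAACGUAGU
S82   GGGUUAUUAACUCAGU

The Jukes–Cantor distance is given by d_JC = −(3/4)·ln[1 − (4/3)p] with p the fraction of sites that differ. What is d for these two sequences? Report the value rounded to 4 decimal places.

Differing sites — 12:G/U; 13:U/C.
p = 2/16 = 0.125000.
d = −0.75 · ln(1 − (4/3)·0.125000) = −0.75 · ln(0.833333) = −0.75 · (-0.182322) = 0.1367.

0.1367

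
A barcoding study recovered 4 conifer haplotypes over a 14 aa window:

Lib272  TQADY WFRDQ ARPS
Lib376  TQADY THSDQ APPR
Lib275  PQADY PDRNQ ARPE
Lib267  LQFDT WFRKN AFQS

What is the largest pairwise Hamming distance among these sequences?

Pairwise Hamming distances:
  Lib272 vs Lib376: 5
  Lib272 vs Lib275: 5
  Lib272 vs Lib267: 7
  Lib376 vs Lib275: 7
  Lib376 vs Lib267: 11
  Lib275 vs Lib267: 10
The largest is 11, between Lib376 and Lib267.

11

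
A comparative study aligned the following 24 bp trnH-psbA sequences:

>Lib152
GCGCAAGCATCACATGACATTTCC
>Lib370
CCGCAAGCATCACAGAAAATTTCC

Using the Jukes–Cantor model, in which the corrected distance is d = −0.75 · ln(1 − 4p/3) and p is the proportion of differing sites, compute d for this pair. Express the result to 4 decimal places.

Differing sites — 1:G/C; 15:T/G; 16:G/A; 18:C/A.
p = 4/24 = 0.166667.
d = −0.75 · ln(1 − (4/3)·0.166667) = −0.75 · ln(0.777777) = −0.75 · (-0.251315) = 0.1885.

0.1885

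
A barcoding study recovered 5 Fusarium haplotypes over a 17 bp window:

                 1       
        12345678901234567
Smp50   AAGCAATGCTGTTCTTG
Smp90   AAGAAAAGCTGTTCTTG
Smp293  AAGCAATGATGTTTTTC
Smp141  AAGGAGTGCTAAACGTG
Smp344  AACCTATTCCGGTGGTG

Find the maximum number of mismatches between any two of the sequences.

Pairwise Hamming distances:
  Smp50 vs Smp90: 2
  Smp50 vs Smp293: 3
  Smp50 vs Smp141: 6
  Smp50 vs Smp344: 7
  Smp90 vs Smp293: 5
  Smp90 vs Smp141: 7
  Smp90 vs Smp344: 9
  Smp293 vs Smp141: 9
  Smp293 vs Smp344: 9
  Smp141 vs Smp344: 10
The largest is 10, between Smp141 and Smp344.

10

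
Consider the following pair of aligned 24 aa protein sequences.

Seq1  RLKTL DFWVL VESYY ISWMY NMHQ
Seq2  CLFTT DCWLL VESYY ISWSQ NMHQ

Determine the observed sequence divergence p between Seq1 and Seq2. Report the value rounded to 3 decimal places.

0.292

Differing sites — 1:R/C; 3:K/F; 5:L/T; 7:F/C; 9:V/L; 19:M/S; 20:Y/Q.
There are 7 differences over 24 sites, so p = 7/24 = 0.292.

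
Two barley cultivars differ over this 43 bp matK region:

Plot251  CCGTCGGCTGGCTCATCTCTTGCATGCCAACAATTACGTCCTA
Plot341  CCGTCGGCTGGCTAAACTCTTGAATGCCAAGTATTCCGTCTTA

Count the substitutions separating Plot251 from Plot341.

Mismatches occur at site 14 (C↔A), site 16 (T↔A), site 23 (C↔A), site 31 (C↔G), site 32 (A↔T), site 36 (A↔C), site 41 (C↔T).
That gives 7 mismatches out of 43 aligned sites, so the Hamming distance is 7.

7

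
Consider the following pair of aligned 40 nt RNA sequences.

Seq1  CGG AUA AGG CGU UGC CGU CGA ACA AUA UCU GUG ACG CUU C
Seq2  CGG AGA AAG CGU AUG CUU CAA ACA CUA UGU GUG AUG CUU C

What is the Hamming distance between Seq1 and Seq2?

The sequences differ at positions 5 (U/G), 8 (G/A), 13 (U/A), 14 (G/U), 15 (C/G), 17 (G/U), 20 (G/A), 25 (A/C), 29 (C/G), 35 (C/U).
That gives 10 mismatches out of 40 aligned sites, so the Hamming distance is 10.

10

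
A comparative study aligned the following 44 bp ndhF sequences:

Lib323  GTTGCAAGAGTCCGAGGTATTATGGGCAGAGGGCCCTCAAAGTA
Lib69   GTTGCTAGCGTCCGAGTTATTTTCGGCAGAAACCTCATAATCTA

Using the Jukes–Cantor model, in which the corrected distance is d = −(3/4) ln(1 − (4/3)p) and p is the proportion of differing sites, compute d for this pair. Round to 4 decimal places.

Differing sites — 6:A/T; 9:A/C; 17:G/T; 22:A/T; 24:G/C; 31:G/A; 32:G/A; 33:G/C; 35:C/T; 37:T/A; 38:C/T; 41:A/T; 42:G/C.
p = 13/44 = 0.295455.
d = −0.75 · ln(1 − (4/3)·0.295455) = −0.75 · ln(0.606060) = −0.75 · (-0.500776) = 0.3756.

0.3756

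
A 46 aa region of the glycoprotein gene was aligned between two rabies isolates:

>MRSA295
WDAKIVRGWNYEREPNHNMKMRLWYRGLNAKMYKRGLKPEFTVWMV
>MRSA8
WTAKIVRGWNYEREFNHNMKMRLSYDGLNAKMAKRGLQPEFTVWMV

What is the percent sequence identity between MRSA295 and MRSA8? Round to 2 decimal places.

86.96%

Mismatches occur at site 2 (D→T), site 15 (P→F), site 24 (W→S), site 26 (R→D), site 33 (Y→A), site 38 (K→Q).
40 of the 46 sites match, so the percent identity is 40/46 × 100 = 86.96%.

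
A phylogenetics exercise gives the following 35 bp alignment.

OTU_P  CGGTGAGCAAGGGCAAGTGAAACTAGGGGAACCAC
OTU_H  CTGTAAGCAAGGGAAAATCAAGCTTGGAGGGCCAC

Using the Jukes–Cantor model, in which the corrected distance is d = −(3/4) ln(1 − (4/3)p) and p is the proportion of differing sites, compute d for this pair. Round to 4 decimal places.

0.3597

Mismatches occur at site 2 (G→T), site 5 (G→A), site 14 (C→A), site 17 (G→A), site 19 (G→C), site 22 (A→G), site 25 (A→T), site 28 (G→A), site 30 (A→G), site 31 (A→G).
p = 10/35 = 0.285714.
d = −0.75 · ln(1 − (4/3)·0.285714) = −0.75 · ln(0.619048) = −0.75 · (-0.479572) = 0.3597.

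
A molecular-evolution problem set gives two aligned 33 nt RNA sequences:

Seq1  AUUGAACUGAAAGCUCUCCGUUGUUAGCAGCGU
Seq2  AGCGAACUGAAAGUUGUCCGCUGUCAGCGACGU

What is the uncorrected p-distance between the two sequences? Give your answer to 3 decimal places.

0.242

Differing sites — 2:U/G; 3:U/C; 14:C/U; 16:C/G; 21:U/C; 25:U/C; 29:A/G; 30:G/A.
There are 8 differences over 33 sites, so p = 8/33 = 0.242.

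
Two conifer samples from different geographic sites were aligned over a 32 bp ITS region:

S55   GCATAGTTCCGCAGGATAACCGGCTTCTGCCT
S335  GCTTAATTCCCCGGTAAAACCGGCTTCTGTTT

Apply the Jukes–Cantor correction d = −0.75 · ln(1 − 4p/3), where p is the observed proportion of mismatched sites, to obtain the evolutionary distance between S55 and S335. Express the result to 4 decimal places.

Differing sites — 3:A/T; 6:G/A; 11:G/C; 13:A/G; 15:G/T; 17:T/A; 30:C/T; 31:C/T.
p = 8/32 = 0.250000.
d = −0.75 · ln(1 − (4/3)·0.250000) = −0.75 · ln(0.666667) = −0.75 · (-0.405465) = 0.3041.

0.3041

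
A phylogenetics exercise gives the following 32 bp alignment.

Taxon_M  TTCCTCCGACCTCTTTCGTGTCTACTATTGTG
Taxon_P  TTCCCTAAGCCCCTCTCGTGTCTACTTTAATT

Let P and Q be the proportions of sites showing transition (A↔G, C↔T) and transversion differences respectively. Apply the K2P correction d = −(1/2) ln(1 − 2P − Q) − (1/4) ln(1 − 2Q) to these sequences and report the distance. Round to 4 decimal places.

Mismatches occur at site 5 (T/C, transition), site 6 (C/T, transition), site 7 (C/A, transversion), site 8 (G/A, transition), site 9 (A/G, transition), site 12 (T/C, transition), site 15 (T/C, transition), site 27 (A/T, transversion), site 29 (T/A, transversion), site 30 (G/A, transition), site 32 (G/T, transversion).
Of the 11 differences, 7 transitions and 4 transversions over 32 sites: P = 7/32 = 0.218750, Q = 4/32 = 0.125000.
d = −0.5·ln(0.437500) − 0.25·ln(0.750000) = −0.5·(-0.826679) − 0.25·(-0.287682) = 0.4853.

0.4853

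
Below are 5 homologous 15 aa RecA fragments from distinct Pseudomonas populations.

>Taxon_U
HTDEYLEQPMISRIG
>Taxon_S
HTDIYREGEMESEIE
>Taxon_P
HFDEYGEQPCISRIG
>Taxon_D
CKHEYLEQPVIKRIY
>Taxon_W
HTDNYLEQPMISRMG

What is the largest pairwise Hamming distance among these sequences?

Pairwise Hamming distances:
  Taxon_U vs Taxon_S: 7
  Taxon_U vs Taxon_P: 3
  Taxon_U vs Taxon_D: 6
  Taxon_U vs Taxon_W: 2
  Taxon_S vs Taxon_P: 9
  Taxon_S vs Taxon_D: 12
  Taxon_S vs Taxon_W: 8
  Taxon_P vs Taxon_D: 7
  Taxon_P vs Taxon_W: 5
  Taxon_D vs Taxon_W: 8
The largest is 12, between Taxon_S and Taxon_D.

12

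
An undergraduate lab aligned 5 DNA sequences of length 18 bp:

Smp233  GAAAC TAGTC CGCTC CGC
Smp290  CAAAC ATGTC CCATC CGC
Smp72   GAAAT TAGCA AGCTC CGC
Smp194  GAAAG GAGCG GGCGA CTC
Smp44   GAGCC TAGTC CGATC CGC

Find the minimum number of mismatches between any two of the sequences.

3

Pairwise Hamming distances:
  Smp233 vs Smp290: 5
  Smp233 vs Smp72: 4
  Smp233 vs Smp194: 8
  Smp233 vs Smp44: 3
  Smp290 vs Smp72: 9
  Smp290 vs Smp194: 12
  Smp290 vs Smp44: 6
  Smp72 vs Smp194: 7
  Smp72 vs Smp44: 7
  Smp194 vs Smp44: 11
The smallest is 3, between Smp233 and Smp44.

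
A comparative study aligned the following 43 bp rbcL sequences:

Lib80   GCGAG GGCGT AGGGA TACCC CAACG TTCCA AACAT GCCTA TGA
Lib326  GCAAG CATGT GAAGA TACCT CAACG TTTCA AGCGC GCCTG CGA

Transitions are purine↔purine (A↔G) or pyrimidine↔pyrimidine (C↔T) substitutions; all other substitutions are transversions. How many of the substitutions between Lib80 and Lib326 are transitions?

The sequences differ at positions 3 (G/A, transition), 6 (G/C, transversion), 7 (G/A, transition), 8 (C/T, transition), 11 (A/G, transition), 12 (G/A, transition), 13 (G/A, transition), 20 (C/T, transition), 28 (C/T, transition), 32 (A/G, transition), 34 (A/G, transition), 35 (T/C, transition), 40 (A/G, transition), 41 (T/C, transition).
Of the 14 differences, 13 transitions and 1 transversion, so the answer is 13.

13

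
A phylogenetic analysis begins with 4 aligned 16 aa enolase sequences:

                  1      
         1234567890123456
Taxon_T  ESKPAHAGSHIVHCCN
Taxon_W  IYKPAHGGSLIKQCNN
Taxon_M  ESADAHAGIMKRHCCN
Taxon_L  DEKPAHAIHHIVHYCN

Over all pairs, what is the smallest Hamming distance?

Pairwise Hamming distances:
  Taxon_T vs Taxon_W: 7
  Taxon_T vs Taxon_M: 6
  Taxon_T vs Taxon_L: 5
  Taxon_W vs Taxon_M: 11
  Taxon_W vs Taxon_L: 10
  Taxon_M vs Taxon_L: 10
The smallest is 5, between Taxon_T and Taxon_L.

5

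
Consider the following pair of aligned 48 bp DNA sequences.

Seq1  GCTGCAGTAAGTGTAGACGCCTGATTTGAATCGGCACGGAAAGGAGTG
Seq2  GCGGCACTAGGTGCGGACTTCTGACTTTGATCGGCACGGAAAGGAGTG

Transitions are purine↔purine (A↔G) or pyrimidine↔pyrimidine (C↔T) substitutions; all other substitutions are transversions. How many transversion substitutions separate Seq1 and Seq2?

The sequences differ at positions 3 (T/G, transversion), 7 (G/C, transversion), 10 (A/G, transition), 14 (T/C, transition), 15 (A/G, transition), 19 (G/T, transversion), 20 (C/T, transition), 25 (T/C, transition), 28 (G/T, transversion), 29 (A/G, transition).
Of the 10 differences, 6 transitions and 4 transversions, so the answer is 4.

4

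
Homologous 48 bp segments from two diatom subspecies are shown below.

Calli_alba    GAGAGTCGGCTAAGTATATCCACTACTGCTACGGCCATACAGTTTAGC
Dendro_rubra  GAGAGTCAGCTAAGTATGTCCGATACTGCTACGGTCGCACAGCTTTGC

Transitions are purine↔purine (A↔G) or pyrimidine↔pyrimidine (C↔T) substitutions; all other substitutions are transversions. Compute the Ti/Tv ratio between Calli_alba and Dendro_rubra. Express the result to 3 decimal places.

3.500

Differing sites — 8:G/A (Ti); 18:A/G (Ti); 22:A/G (Ti); 23:C/A (Tv); 35:C/T (Ti); 37:A/G (Ti); 38:T/C (Ti); 43:T/C (Ti); 46:A/T (Tv).
Of the 9 differences, 7 transitions and 2 transversions, so Ti/Tv = 7/2 = 3.500.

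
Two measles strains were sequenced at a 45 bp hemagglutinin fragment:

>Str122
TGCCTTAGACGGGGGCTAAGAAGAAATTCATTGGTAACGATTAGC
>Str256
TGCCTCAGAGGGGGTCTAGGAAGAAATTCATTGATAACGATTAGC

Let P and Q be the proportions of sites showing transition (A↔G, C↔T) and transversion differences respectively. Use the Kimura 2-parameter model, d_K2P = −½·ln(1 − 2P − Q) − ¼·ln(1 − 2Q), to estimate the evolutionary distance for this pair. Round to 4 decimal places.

0.1211

Mismatches occur at site 6 (T↔C, transition), site 10 (C↔G, transversion), site 15 (G↔T, transversion), site 19 (A↔G, transition), site 34 (G↔A, transition).
Of the 5 differences, 3 transitions and 2 transversions over 45 sites: P = 3/45 = 0.066667, Q = 2/45 = 0.044444.
d = −0.5·ln(0.822222) − 0.25·ln(0.911112) = −0.5·(-0.195745) − 0.25·(-0.093089) = 0.1211.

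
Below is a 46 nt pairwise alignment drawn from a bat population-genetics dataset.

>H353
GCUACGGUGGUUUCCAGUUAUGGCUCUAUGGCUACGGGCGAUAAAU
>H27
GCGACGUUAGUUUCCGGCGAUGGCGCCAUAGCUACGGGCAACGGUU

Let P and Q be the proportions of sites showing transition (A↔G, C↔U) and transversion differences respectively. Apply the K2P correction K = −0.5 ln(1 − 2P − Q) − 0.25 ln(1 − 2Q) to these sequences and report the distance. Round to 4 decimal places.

Mismatches occur at site 3 (U/G, transversion), site 7 (G/U, transversion), site 9 (G/A, transition), site 16 (A/G, transition), site 18 (U/C, transition), site 19 (U/G, transversion), site 25 (U/G, transversion), site 27 (U/C, transition), site 30 (G/A, transition), site 40 (G/A, transition), site 42 (U/C, transition), site 43 (A/G, transition), site 44 (A/G, transition), site 45 (A/U, transversion).
Of the 14 differences, 9 transitions and 5 transversions over 46 sites: P = 9/46 = 0.195652, Q = 5/46 = 0.108696.
d = −0.5·ln(0.500000) − 0.25·ln(0.782608) = −0.5·(-0.693147) − 0.25·(-0.245123) = 0.4079.

0.4079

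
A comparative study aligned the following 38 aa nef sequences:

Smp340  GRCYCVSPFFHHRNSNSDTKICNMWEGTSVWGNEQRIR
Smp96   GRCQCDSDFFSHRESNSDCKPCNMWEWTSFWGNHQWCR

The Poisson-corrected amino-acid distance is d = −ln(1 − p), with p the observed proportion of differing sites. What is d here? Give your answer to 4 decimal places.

Differing sites — 4:Y/Q; 6:V/D; 8:P/D; 11:H/S; 14:N/E; 19:T/C; 21:I/P; 27:G/W; 30:V/F; 34:E/H; 36:R/W; 37:I/C.
p = 12/38 = 0.315789.
d = −ln(1 − 0.315789) = −ln(0.684211) = 0.3795.

0.3795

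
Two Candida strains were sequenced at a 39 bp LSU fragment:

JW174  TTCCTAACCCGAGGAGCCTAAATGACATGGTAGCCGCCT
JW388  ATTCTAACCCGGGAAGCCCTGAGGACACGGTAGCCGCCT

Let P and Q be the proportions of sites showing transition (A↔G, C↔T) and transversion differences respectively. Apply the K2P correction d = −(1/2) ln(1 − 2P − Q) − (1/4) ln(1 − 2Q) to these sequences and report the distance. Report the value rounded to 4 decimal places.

The sequences differ at positions 1 (T/A, transversion), 3 (C/T, transition), 12 (A/G, transition), 14 (G/A, transition), 19 (T/C, transition), 20 (A/T, transversion), 21 (A/G, transition), 23 (T/G, transversion), 28 (T/C, transition).
Of the 9 differences, 6 transitions and 3 transversions over 39 sites: P = 6/39 = 0.153846, Q = 3/39 = 0.076923.
d = −0.5·ln(0.615385) − 0.25·ln(0.846154) = −0.5·(-0.485507) − 0.25·(-0.167054) = 0.2845.

0.2845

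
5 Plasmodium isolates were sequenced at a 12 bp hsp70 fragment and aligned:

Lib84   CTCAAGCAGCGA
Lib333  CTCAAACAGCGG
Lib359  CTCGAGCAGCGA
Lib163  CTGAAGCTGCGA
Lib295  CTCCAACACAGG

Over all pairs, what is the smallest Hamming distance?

Pairwise Hamming distances:
  Lib84 vs Lib333: 2
  Lib84 vs Lib359: 1
  Lib84 vs Lib163: 2
  Lib84 vs Lib295: 5
  Lib333 vs Lib359: 3
  Lib333 vs Lib163: 4
  Lib333 vs Lib295: 3
  Lib359 vs Lib163: 3
  Lib359 vs Lib295: 5
  Lib163 vs Lib295: 7
The smallest is 1, between Lib84 and Lib359.

1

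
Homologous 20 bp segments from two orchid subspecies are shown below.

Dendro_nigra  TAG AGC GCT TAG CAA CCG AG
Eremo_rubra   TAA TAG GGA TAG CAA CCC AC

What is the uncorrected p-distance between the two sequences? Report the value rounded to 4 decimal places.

Differing sites — 3:G/A; 4:A/T; 5:G/A; 6:C/G; 8:C/G; 9:T/A; 18:G/C; 20:G/C.
There are 8 differences over 20 sites, so p = 8/20 = 0.4000.

0.4000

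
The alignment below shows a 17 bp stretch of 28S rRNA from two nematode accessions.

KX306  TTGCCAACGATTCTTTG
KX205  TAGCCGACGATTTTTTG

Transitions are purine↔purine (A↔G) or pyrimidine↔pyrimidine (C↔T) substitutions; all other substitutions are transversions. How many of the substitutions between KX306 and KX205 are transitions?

2

Differing sites — 2:T/A (Tv); 6:A/G (Ti); 13:C/T (Ti).
Of the 3 differences, 2 transitions and 1 transversion, so the answer is 2.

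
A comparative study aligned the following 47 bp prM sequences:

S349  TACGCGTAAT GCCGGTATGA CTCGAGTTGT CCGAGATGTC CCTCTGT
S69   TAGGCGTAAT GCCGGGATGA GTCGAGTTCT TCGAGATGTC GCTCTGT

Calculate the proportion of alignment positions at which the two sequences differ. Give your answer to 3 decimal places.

Mismatches occur at site 3 (C↔G), site 16 (T↔G), site 21 (C↔G), site 29 (G↔C), site 31 (C↔T), site 41 (C↔G).
There are 6 differences over 47 sites, so p = 6/47 = 0.128.

0.128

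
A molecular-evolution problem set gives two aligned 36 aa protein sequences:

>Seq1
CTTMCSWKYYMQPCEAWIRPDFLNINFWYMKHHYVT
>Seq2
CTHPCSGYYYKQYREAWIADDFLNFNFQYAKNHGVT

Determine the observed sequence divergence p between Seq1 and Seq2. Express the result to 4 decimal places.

0.3889

Differing sites — 3:T/H; 4:M/P; 7:W/G; 8:K/Y; 11:M/K; 13:P/Y; 14:C/R; 19:R/A; 20:P/D; 25:I/F; 28:W/Q; 30:M/A; 32:H/N; 34:Y/G.
There are 14 differences over 36 sites, so p = 14/36 = 0.3889.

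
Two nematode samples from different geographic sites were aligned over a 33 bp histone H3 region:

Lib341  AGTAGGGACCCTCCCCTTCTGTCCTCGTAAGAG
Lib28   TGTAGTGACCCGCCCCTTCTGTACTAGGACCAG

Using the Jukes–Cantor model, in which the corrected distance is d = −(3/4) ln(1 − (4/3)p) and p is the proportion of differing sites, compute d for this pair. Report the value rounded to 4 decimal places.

0.2928

The sequences differ at positions 1 (A/T), 6 (G/T), 12 (T/G), 23 (C/A), 26 (C/A), 28 (T/G), 30 (A/C), 31 (G/C).
p = 8/33 = 0.242424.
d = −0.75 · ln(1 − (4/3)·0.242424) = −0.75 · ln(0.676768) = −0.75 · (-0.390427) = 0.2928.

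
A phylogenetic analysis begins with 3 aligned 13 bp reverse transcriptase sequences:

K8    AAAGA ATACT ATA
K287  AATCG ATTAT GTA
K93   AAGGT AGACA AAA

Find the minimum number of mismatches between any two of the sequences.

Pairwise Hamming distances:
  K8 vs K287: 6
  K8 vs K93: 5
  K287 vs K93: 9
The smallest is 5, between K8 and K93.

5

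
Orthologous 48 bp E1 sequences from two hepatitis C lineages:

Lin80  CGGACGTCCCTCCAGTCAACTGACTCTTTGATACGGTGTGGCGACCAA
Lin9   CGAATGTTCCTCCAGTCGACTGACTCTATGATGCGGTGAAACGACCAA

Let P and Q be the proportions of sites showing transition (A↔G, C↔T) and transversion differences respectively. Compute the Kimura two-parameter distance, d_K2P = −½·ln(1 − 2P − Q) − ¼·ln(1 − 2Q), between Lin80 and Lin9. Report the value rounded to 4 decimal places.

0.2245

Differing sites — 3:G/A (Ti); 5:C/T (Ti); 8:C/T (Ti); 18:A/G (Ti); 28:T/A (Tv); 33:A/G (Ti); 39:T/A (Tv); 40:G/A (Ti); 41:G/A (Ti).
Of the 9 differences, 7 transitions and 2 transversions over 48 sites: P = 7/48 = 0.145833, Q = 2/48 = 0.041667.
d = −0.5·ln(0.666667) − 0.25·ln(0.916666) = −0.5·(-0.405465) − 0.25·(-0.087012) = 0.2245.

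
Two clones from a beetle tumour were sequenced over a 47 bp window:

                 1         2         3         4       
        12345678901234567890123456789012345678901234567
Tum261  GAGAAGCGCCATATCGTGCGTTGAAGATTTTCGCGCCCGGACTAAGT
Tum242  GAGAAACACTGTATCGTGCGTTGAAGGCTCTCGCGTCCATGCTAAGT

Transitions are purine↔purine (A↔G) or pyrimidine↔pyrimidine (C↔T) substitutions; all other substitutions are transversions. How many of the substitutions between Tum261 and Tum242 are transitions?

Differing sites — 6:G/A (Ti); 8:G/A (Ti); 10:C/T (Ti); 11:A/G (Ti); 27:A/G (Ti); 28:T/C (Ti); 30:T/C (Ti); 36:C/T (Ti); 39:G/A (Ti); 40:G/T (Tv); 41:A/G (Ti).
Of the 11 differences, 10 transitions and 1 transversion, so the answer is 10.

10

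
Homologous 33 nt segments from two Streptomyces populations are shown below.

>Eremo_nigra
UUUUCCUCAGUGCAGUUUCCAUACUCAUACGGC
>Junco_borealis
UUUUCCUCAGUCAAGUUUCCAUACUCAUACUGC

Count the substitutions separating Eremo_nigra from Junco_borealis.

3

Differing sites — 12:G/C; 13:C/A; 31:G/U.
That gives 3 mismatches out of 33 aligned sites, so the Hamming distance is 3.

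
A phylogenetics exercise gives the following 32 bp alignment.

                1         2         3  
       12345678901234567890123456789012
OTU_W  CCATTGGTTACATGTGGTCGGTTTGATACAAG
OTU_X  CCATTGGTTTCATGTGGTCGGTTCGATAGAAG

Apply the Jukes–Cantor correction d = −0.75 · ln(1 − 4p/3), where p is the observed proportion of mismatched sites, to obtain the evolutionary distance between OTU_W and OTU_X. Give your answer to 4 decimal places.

Mismatches occur at site 10 (A/T), site 24 (T/C), site 29 (C/G).
p = 3/32 = 0.093750.
d = −0.75 · ln(1 − (4/3)·0.093750) = −0.75 · ln(0.875000) = −0.75 · (-0.133531) = 0.1001.

0.1001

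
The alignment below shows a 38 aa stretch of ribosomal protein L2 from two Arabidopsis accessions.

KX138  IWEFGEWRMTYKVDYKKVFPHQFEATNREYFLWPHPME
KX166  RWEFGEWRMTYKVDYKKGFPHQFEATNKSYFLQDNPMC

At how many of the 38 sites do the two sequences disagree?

The sequences differ at positions 1 (I/R), 18 (V/G), 28 (R/K), 29 (E/S), 33 (W/Q), 34 (P/D), 35 (H/N), 38 (E/C).
That gives 8 mismatches out of 38 aligned sites, so the Hamming distance is 8.

8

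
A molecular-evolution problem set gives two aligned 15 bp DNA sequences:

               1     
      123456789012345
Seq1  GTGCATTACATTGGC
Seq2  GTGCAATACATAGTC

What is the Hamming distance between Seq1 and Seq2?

Mismatches occur at site 6 (T/A), site 12 (T/A), site 14 (G/T).
That gives 3 mismatches out of 15 aligned sites, so the Hamming distance is 3.

3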